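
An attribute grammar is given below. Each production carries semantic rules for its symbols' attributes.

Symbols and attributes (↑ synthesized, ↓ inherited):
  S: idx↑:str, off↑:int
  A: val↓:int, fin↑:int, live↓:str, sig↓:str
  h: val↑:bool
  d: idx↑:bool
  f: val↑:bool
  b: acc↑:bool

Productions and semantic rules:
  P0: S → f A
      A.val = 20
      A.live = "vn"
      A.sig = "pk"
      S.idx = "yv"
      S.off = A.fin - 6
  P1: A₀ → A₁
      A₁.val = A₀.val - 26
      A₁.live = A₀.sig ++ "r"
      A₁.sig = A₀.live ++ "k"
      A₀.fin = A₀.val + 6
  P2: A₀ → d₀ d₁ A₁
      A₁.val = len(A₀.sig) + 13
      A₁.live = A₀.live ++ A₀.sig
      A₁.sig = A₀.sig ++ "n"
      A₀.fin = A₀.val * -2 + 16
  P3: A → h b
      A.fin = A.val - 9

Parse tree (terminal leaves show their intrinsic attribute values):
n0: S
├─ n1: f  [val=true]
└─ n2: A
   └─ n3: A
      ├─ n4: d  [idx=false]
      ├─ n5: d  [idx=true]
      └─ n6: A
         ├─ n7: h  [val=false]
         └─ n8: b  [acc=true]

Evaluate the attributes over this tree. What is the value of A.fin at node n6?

7

1. n1.val = true  [terminal]
2. n2.val = 20  [20]
3. n2.live = "vn"  ["vn"]
4. n2.sig = "pk"  ["pk"]
5. n3.val = -6  [A₀.val - 26]
6. n3.live = "pkr"  [A₀.sig ++ "r"]
7. n3.sig = "vnk"  [A₀.live ++ "k"]
8. n4.idx = false  [terminal]
9. n5.idx = true  [terminal]
10. n6.val = 16  [len(A₀.sig) + 13]
11. n6.live = "pkrvnk"  [A₀.live ++ A₀.sig]
12. n6.sig = "vnkn"  [A₀.sig ++ "n"]
13. n7.val = false  [terminal]
14. n8.acc = true  [terminal]
15. n6.fin = 7  [A.val - 9]
16. n3.fin = 28  [A₀.val * -2 + 16]
17. n2.fin = 26  [A₀.val + 6]
18. n0.idx = "yv"  ["yv"]
19. n0.off = 20  [A.fin - 6]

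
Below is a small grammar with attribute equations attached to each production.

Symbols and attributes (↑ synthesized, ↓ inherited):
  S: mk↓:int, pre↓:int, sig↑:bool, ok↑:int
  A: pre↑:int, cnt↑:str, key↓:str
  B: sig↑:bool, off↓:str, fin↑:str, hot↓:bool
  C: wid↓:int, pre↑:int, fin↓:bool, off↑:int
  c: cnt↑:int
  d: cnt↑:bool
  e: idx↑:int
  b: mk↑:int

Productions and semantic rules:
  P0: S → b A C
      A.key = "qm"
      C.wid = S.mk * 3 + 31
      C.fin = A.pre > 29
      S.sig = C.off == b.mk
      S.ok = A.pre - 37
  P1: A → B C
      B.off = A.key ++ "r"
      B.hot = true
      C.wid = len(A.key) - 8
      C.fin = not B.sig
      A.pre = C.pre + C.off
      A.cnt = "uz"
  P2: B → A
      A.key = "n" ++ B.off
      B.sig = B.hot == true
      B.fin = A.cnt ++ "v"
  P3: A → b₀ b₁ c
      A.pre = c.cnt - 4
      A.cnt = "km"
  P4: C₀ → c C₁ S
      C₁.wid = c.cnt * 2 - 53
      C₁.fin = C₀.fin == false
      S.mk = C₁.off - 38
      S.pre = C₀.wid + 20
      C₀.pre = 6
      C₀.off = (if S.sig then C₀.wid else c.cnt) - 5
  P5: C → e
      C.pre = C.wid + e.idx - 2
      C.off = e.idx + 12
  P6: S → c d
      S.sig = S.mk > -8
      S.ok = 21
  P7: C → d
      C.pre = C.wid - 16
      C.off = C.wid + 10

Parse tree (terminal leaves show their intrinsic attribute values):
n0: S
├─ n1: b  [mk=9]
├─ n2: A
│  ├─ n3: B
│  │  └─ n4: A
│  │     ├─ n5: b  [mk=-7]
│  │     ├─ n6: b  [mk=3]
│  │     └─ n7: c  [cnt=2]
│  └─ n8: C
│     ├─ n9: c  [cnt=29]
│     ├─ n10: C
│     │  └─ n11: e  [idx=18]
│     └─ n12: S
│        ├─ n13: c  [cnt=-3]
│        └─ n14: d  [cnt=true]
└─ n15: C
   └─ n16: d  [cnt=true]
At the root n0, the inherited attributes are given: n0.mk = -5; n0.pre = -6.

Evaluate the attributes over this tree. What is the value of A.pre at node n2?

1. n0.mk = -5  [given at root]
2. n0.pre = -6  [given at root]
3. n1.mk = 9  [terminal]
4. n2.key = "qm"  ["qm"]
5. n3.off = "qmr"  [A.key ++ "r"]
6. n3.hot = true  [true]
7. n4.key = "nqmr"  ["n" ++ B.off]
8. n5.mk = -7  [terminal]
9. n6.mk = 3  [terminal]
10. n7.cnt = 2  [terminal]
11. n4.pre = -2  [c.cnt - 4]
12. n4.cnt = "km"  ["km"]
13. n3.sig = true  [B.hot == true]
14. n3.fin = "kmv"  [A.cnt ++ "v"]
15. n8.wid = -6  [len(A.key) - 8]
16. n8.fin = false  [not B.sig]
17. n9.cnt = 29  [terminal]
18. n10.wid = 5  [c.cnt * 2 - 53]
19. n10.fin = true  [C₀.fin == false]
20. n11.idx = 18  [terminal]
21. n10.pre = 21  [C.wid + e.idx - 2]
22. n10.off = 30  [e.idx + 12]
23. n12.mk = -8  [C₁.off - 38]
24. n12.pre = 14  [C₀.wid + 20]
25. n13.cnt = -3  [terminal]
26. n14.cnt = true  [terminal]
27. n12.sig = false  [S.mk > -8]
28. n12.ok = 21  [21]
29. n8.pre = 6  [6]
30. n8.off = 24  [(if S.sig then C₀.wid else c.cnt) - 5]
31. n2.pre = 30  [C.pre + C.off]
32. n2.cnt = "uz"  ["uz"]
33. n15.wid = 16  [S.mk * 3 + 31]
34. n15.fin = true  [A.pre > 29]
35. n16.cnt = true  [terminal]
36. n15.pre = 0  [C.wid - 16]
37. n15.off = 26  [C.wid + 10]
38. n0.sig = false  [C.off == b.mk]
39. n0.ok = -7  [A.pre - 37]

30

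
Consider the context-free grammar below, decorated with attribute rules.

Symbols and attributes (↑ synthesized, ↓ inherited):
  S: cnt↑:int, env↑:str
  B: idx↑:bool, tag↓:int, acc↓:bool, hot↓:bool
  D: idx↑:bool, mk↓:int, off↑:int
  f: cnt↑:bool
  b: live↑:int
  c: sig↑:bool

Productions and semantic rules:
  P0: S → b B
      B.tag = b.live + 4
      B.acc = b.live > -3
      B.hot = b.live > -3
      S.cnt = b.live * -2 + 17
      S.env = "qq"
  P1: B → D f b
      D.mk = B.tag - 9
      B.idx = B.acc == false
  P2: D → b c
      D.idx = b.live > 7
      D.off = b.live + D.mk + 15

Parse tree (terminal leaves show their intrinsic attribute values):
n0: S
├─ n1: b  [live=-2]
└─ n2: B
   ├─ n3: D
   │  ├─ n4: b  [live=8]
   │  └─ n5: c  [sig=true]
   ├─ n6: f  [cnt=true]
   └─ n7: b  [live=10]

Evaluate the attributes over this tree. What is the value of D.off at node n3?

1. n1.live = -2  [terminal]
2. n2.tag = 2  [b.live + 4]
3. n2.acc = true  [b.live > -3]
4. n2.hot = true  [b.live > -3]
5. n3.mk = -7  [B.tag - 9]
6. n4.live = 8  [terminal]
7. n5.sig = true  [terminal]
8. n3.idx = true  [b.live > 7]
9. n3.off = 16  [b.live + D.mk + 15]
10. n6.cnt = true  [terminal]
11. n7.live = 10  [terminal]
12. n2.idx = false  [B.acc == false]
13. n0.cnt = 21  [b.live * -2 + 17]
14. n0.env = "qq"  ["qq"]

16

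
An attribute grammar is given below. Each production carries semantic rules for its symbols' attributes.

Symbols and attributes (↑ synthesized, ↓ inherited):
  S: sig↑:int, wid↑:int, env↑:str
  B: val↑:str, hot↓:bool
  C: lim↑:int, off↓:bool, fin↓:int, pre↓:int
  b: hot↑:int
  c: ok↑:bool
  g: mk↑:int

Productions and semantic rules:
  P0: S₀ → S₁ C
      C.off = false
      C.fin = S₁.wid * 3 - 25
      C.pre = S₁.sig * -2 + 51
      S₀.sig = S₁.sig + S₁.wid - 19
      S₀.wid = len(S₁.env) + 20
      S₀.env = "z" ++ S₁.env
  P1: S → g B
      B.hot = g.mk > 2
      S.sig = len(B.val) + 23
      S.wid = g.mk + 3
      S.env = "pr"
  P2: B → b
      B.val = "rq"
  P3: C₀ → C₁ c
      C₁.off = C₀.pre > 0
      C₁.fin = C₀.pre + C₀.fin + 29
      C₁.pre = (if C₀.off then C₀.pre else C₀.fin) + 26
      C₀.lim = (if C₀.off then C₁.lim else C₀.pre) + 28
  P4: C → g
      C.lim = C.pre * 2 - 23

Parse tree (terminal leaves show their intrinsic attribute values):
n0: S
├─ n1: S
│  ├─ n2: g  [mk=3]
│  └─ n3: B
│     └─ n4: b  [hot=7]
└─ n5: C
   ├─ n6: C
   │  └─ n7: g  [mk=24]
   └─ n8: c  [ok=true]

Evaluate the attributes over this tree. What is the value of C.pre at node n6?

19

1. n2.mk = 3  [terminal]
2. n3.hot = true  [g.mk > 2]
3. n4.hot = 7  [terminal]
4. n3.val = "rq"  ["rq"]
5. n1.sig = 25  [len(B.val) + 23]
6. n1.wid = 6  [g.mk + 3]
7. n1.env = "pr"  ["pr"]
8. n5.off = false  [false]
9. n5.fin = -7  [S₁.wid * 3 - 25]
10. n5.pre = 1  [S₁.sig * -2 + 51]
11. n6.off = true  [C₀.pre > 0]
12. n6.fin = 23  [C₀.pre + C₀.fin + 29]
13. n6.pre = 19  [(if C₀.off then C₀.pre else C₀.fin) + 26]
14. n7.mk = 24  [terminal]
15. n6.lim = 15  [C.pre * 2 - 23]
16. n8.ok = true  [terminal]
17. n5.lim = 29  [(if C₀.off then C₁.lim else C₀.pre) + 28]
18. n0.sig = 12  [S₁.sig + S₁.wid - 19]
19. n0.wid = 22  [len(S₁.env) + 20]
20. n0.env = "zpr"  ["z" ++ S₁.env]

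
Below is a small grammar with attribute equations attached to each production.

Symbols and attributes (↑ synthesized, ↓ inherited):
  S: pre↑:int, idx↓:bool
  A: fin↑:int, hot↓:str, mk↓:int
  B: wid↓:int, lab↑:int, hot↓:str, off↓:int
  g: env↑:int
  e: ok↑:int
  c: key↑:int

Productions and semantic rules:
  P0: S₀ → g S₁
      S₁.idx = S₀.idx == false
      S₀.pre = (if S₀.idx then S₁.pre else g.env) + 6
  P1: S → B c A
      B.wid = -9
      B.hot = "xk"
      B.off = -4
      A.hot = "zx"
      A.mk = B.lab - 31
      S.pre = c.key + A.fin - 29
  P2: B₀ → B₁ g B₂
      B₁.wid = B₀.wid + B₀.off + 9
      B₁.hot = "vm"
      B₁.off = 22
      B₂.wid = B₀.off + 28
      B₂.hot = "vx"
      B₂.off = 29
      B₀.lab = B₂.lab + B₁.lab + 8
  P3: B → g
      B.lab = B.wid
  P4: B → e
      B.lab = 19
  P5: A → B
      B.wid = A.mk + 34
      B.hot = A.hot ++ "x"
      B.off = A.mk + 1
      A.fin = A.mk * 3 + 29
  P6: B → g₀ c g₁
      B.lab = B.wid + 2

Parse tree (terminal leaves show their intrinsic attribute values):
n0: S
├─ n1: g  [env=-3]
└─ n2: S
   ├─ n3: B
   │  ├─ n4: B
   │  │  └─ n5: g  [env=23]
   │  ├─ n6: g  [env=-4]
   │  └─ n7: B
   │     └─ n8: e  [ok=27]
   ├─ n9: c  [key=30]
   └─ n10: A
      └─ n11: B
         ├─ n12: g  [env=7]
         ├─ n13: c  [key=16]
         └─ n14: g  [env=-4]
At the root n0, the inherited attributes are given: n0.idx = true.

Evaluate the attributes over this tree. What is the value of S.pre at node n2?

1. n0.idx = true  [given at root]
2. n1.env = -3  [terminal]
3. n2.idx = false  [S₀.idx == false]
4. n3.wid = -9  [-9]
5. n3.hot = "xk"  ["xk"]
6. n3.off = -4  [-4]
7. n4.wid = -4  [B₀.wid + B₀.off + 9]
8. n4.hot = "vm"  ["vm"]
9. n4.off = 22  [22]
10. n5.env = 23  [terminal]
11. n4.lab = -4  [B.wid]
12. n6.env = -4  [terminal]
13. n7.wid = 24  [B₀.off + 28]
14. n7.hot = "vx"  ["vx"]
15. n7.off = 29  [29]
16. n8.ok = 27  [terminal]
17. n7.lab = 19  [19]
18. n3.lab = 23  [B₂.lab + B₁.lab + 8]
19. n9.key = 30  [terminal]
20. n10.hot = "zx"  ["zx"]
21. n10.mk = -8  [B.lab - 31]
22. n11.wid = 26  [A.mk + 34]
23. n11.hot = "zxx"  [A.hot ++ "x"]
24. n11.off = -7  [A.mk + 1]
25. n12.env = 7  [terminal]
26. n13.key = 16  [terminal]
27. n14.env = -4  [terminal]
28. n11.lab = 28  [B.wid + 2]
29. n10.fin = 5  [A.mk * 3 + 29]
30. n2.pre = 6  [c.key + A.fin - 29]
31. n0.pre = 12  [(if S₀.idx then S₁.pre else g.env) + 6]

6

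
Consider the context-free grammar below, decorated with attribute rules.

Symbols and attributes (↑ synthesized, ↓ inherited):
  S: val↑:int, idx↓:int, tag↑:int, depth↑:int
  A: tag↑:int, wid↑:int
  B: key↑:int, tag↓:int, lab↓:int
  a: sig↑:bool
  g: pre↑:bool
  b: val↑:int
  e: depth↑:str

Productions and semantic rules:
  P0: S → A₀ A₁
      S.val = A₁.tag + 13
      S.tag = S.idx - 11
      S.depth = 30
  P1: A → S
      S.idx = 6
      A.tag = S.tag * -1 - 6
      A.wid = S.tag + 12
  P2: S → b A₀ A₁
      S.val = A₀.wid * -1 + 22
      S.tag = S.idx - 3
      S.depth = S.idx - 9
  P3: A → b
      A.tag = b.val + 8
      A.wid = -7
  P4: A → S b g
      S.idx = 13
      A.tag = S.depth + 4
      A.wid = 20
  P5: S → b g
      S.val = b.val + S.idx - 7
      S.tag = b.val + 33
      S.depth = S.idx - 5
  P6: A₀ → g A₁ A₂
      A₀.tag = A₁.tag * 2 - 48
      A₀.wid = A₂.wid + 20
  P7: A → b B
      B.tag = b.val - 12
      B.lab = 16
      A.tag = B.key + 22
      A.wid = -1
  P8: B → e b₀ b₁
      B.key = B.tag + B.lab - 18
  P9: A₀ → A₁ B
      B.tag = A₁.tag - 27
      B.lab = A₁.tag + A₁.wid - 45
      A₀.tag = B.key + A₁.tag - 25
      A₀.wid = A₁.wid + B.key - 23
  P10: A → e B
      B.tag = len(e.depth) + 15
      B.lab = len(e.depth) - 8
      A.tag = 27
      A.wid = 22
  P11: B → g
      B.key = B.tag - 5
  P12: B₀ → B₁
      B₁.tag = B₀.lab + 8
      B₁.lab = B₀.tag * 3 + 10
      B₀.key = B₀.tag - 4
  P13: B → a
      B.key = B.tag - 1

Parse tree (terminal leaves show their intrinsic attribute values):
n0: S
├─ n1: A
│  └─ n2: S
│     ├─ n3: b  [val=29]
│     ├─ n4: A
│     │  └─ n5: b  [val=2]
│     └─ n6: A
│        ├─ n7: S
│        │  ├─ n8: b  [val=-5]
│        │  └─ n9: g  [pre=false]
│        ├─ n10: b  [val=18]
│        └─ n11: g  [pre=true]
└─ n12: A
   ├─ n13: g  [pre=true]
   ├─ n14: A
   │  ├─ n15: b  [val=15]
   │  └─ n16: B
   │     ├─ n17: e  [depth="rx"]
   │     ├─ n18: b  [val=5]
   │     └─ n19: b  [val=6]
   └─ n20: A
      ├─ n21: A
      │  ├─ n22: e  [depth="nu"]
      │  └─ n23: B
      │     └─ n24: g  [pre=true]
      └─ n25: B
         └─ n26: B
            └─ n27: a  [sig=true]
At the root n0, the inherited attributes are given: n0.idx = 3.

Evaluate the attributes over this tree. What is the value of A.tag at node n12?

1. n0.idx = 3  [given at root]
2. n2.idx = 6  [6]
3. n3.val = 29  [terminal]
4. n5.val = 2  [terminal]
5. n4.tag = 10  [b.val + 8]
6. n4.wid = -7  [-7]
7. n7.idx = 13  [13]
8. n8.val = -5  [terminal]
9. n9.pre = false  [terminal]
10. n7.val = 1  [b.val + S.idx - 7]
11. n7.tag = 28  [b.val + 33]
12. n7.depth = 8  [S.idx - 5]
13. n10.val = 18  [terminal]
14. n11.pre = true  [terminal]
15. n6.tag = 12  [S.depth + 4]
16. n6.wid = 20  [20]
17. n2.val = 29  [A₀.wid * -1 + 22]
18. n2.tag = 3  [S.idx - 3]
19. n2.depth = -3  [S.idx - 9]
20. n1.tag = -9  [S.tag * -1 - 6]
21. n1.wid = 15  [S.tag + 12]
22. n13.pre = true  [terminal]
23. n15.val = 15  [terminal]
24. n16.tag = 3  [b.val - 12]
25. n16.lab = 16  [16]
26. n17.depth = "rx"  [terminal]
27. n18.val = 5  [terminal]
28. n19.val = 6  [terminal]
29. n16.key = 1  [B.tag + B.lab - 18]
30. n14.tag = 23  [B.key + 22]
31. n14.wid = -1  [-1]
32. n22.depth = "nu"  [terminal]
33. n23.tag = 17  [len(e.depth) + 15]
34. n23.lab = -6  [len(e.depth) - 8]
35. n24.pre = true  [terminal]
36. n23.key = 12  [B.tag - 5]
37. n21.tag = 27  [27]
38. n21.wid = 22  [22]
39. n25.tag = 0  [A₁.tag - 27]
40. n25.lab = 4  [A₁.tag + A₁.wid - 45]
41. n26.tag = 12  [B₀.lab + 8]
42. n26.lab = 10  [B₀.tag * 3 + 10]
43. n27.sig = true  [terminal]
44. n26.key = 11  [B.tag - 1]
45. n25.key = -4  [B₀.tag - 4]
46. n20.tag = -2  [B.key + A₁.tag - 25]
47. n20.wid = -5  [A₁.wid + B.key - 23]
48. n12.tag = -2  [A₁.tag * 2 - 48]
49. n12.wid = 15  [A₂.wid + 20]
50. n0.val = 11  [A₁.tag + 13]
51. n0.tag = -8  [S.idx - 11]
52. n0.depth = 30  [30]

-2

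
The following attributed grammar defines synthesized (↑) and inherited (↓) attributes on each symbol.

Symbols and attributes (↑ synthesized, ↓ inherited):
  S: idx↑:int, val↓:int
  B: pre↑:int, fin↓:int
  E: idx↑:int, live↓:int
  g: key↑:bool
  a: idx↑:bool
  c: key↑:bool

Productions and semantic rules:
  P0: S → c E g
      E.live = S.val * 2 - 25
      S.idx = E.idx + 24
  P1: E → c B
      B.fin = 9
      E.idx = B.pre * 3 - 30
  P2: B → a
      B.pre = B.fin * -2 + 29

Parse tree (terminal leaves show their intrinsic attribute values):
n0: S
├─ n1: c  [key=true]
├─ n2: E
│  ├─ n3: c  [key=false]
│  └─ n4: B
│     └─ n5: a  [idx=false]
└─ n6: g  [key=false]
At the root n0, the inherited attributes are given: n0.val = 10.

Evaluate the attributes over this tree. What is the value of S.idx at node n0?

27

1. n0.val = 10  [given at root]
2. n1.key = true  [terminal]
3. n2.live = -5  [S.val * 2 - 25]
4. n3.key = false  [terminal]
5. n4.fin = 9  [9]
6. n5.idx = false  [terminal]
7. n4.pre = 11  [B.fin * -2 + 29]
8. n2.idx = 3  [B.pre * 3 - 30]
9. n6.key = false  [terminal]
10. n0.idx = 27  [E.idx + 24]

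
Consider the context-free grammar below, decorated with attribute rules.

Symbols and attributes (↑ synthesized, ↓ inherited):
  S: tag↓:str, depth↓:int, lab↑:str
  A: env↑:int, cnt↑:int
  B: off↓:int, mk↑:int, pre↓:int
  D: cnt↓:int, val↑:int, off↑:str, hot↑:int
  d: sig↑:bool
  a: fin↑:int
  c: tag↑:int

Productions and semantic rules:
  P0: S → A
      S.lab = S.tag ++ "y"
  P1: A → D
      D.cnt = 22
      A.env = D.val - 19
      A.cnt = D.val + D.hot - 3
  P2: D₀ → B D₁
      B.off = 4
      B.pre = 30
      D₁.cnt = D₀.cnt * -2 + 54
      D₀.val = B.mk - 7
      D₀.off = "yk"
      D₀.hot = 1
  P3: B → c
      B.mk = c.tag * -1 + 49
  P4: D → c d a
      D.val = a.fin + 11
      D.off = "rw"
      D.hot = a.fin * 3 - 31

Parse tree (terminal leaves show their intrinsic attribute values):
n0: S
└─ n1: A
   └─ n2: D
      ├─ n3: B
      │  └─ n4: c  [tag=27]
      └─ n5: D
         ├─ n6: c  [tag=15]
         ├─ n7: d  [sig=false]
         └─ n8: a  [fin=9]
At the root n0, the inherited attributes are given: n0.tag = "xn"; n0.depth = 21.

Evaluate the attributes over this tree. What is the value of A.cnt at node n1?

1. n0.tag = "xn"  [given at root]
2. n0.depth = 21  [given at root]
3. n2.cnt = 22  [22]
4. n3.off = 4  [4]
5. n3.pre = 30  [30]
6. n4.tag = 27  [terminal]
7. n3.mk = 22  [c.tag * -1 + 49]
8. n5.cnt = 10  [D₀.cnt * -2 + 54]
9. n6.tag = 15  [terminal]
10. n7.sig = false  [terminal]
11. n8.fin = 9  [terminal]
12. n5.val = 20  [a.fin + 11]
13. n5.off = "rw"  ["rw"]
14. n5.hot = -4  [a.fin * 3 - 31]
15. n2.val = 15  [B.mk - 7]
16. n2.off = "yk"  ["yk"]
17. n2.hot = 1  [1]
18. n1.env = -4  [D.val - 19]
19. n1.cnt = 13  [D.val + D.hot - 3]
20. n0.lab = "xny"  [S.tag ++ "y"]

13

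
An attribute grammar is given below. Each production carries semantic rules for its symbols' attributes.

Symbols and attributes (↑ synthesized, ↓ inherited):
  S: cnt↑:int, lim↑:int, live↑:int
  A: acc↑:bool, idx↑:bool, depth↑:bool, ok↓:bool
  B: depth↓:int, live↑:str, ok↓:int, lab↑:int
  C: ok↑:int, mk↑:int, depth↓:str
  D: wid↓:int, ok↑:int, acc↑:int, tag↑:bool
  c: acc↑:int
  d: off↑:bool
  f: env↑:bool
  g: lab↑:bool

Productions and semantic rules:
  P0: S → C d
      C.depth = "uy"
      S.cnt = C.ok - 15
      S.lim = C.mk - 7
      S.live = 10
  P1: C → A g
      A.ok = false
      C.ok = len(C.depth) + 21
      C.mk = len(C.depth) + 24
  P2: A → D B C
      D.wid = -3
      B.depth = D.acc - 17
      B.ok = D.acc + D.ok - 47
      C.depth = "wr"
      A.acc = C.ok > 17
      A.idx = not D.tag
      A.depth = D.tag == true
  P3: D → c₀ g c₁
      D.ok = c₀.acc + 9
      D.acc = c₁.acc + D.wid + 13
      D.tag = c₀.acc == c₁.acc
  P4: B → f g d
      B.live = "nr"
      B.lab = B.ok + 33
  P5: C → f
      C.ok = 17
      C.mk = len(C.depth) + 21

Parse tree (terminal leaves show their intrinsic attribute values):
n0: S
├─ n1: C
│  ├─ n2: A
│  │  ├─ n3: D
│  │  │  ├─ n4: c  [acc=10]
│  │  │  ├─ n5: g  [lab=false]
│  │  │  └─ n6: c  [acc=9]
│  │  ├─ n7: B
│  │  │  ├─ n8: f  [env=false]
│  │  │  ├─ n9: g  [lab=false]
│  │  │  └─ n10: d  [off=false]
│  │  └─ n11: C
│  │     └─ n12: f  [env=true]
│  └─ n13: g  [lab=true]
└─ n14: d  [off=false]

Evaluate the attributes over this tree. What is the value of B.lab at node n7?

1. n1.depth = "uy"  ["uy"]
2. n2.ok = false  [false]
3. n3.wid = -3  [-3]
4. n4.acc = 10  [terminal]
5. n5.lab = false  [terminal]
6. n6.acc = 9  [terminal]
7. n3.ok = 19  [c₀.acc + 9]
8. n3.acc = 19  [c₁.acc + D.wid + 13]
9. n3.tag = false  [c₀.acc == c₁.acc]
10. n7.depth = 2  [D.acc - 17]
11. n7.ok = -9  [D.acc + D.ok - 47]
12. n8.env = false  [terminal]
13. n9.lab = false  [terminal]
14. n10.off = false  [terminal]
15. n7.live = "nr"  ["nr"]
16. n7.lab = 24  [B.ok + 33]
17. n11.depth = "wr"  ["wr"]
18. n12.env = true  [terminal]
19. n11.ok = 17  [17]
20. n11.mk = 23  [len(C.depth) + 21]
21. n2.acc = false  [C.ok > 17]
22. n2.idx = true  [not D.tag]
23. n2.depth = false  [D.tag == true]
24. n13.lab = true  [terminal]
25. n1.ok = 23  [len(C.depth) + 21]
26. n1.mk = 26  [len(C.depth) + 24]
27. n14.off = false  [terminal]
28. n0.cnt = 8  [C.ok - 15]
29. n0.lim = 19  [C.mk - 7]
30. n0.live = 10  [10]

24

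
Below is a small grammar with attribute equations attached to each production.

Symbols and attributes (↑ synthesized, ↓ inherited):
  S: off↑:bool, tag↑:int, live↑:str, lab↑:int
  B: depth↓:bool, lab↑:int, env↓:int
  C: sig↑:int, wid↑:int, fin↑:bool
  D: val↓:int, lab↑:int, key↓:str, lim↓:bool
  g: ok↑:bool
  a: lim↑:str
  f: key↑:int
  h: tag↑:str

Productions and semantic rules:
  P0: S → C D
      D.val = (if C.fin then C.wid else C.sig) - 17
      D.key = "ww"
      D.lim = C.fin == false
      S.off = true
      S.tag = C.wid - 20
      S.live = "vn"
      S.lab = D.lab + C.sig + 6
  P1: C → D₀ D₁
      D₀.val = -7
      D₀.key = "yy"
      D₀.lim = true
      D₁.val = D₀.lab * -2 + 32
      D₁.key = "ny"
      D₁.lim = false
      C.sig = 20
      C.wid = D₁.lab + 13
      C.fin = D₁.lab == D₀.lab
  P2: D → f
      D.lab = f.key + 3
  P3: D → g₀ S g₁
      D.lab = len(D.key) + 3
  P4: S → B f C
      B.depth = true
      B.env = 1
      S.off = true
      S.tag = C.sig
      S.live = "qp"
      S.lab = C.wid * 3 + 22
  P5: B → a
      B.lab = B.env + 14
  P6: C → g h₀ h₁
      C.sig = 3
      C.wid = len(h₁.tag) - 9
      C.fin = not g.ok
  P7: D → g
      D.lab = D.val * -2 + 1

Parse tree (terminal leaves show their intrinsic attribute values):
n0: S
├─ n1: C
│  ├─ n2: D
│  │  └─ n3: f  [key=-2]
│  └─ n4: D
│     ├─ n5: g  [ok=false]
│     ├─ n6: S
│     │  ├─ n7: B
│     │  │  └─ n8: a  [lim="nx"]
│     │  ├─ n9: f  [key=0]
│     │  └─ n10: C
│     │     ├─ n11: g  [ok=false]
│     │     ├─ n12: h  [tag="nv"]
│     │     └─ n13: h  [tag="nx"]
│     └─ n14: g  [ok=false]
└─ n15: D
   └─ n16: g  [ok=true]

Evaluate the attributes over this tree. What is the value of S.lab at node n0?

1. n2.val = -7  [-7]
2. n2.key = "yy"  ["yy"]
3. n2.lim = true  [true]
4. n3.key = -2  [terminal]
5. n2.lab = 1  [f.key + 3]
6. n4.val = 30  [D₀.lab * -2 + 32]
7. n4.key = "ny"  ["ny"]
8. n4.lim = false  [false]
9. n5.ok = false  [terminal]
10. n7.depth = true  [true]
11. n7.env = 1  [1]
12. n8.lim = "nx"  [terminal]
13. n7.lab = 15  [B.env + 14]
14. n9.key = 0  [terminal]
15. n11.ok = false  [terminal]
16. n12.tag = "nv"  [terminal]
17. n13.tag = "nx"  [terminal]
18. n10.sig = 3  [3]
19. n10.wid = -7  [len(h₁.tag) - 9]
20. n10.fin = true  [not g.ok]
21. n6.off = true  [true]
22. n6.tag = 3  [C.sig]
23. n6.live = "qp"  ["qp"]
24. n6.lab = 1  [C.wid * 3 + 22]
25. n14.ok = false  [terminal]
26. n4.lab = 5  [len(D.key) + 3]
27. n1.sig = 20  [20]
28. n1.wid = 18  [D₁.lab + 13]
29. n1.fin = false  [D₁.lab == D₀.lab]
30. n15.val = 3  [(if C.fin then C.wid else C.sig) - 17]
31. n15.key = "ww"  ["ww"]
32. n15.lim = true  [C.fin == false]
33. n16.ok = true  [terminal]
34. n15.lab = -5  [D.val * -2 + 1]
35. n0.off = true  [true]
36. n0.tag = -2  [C.wid - 20]
37. n0.live = "vn"  ["vn"]
38. n0.lab = 21  [D.lab + C.sig + 6]

21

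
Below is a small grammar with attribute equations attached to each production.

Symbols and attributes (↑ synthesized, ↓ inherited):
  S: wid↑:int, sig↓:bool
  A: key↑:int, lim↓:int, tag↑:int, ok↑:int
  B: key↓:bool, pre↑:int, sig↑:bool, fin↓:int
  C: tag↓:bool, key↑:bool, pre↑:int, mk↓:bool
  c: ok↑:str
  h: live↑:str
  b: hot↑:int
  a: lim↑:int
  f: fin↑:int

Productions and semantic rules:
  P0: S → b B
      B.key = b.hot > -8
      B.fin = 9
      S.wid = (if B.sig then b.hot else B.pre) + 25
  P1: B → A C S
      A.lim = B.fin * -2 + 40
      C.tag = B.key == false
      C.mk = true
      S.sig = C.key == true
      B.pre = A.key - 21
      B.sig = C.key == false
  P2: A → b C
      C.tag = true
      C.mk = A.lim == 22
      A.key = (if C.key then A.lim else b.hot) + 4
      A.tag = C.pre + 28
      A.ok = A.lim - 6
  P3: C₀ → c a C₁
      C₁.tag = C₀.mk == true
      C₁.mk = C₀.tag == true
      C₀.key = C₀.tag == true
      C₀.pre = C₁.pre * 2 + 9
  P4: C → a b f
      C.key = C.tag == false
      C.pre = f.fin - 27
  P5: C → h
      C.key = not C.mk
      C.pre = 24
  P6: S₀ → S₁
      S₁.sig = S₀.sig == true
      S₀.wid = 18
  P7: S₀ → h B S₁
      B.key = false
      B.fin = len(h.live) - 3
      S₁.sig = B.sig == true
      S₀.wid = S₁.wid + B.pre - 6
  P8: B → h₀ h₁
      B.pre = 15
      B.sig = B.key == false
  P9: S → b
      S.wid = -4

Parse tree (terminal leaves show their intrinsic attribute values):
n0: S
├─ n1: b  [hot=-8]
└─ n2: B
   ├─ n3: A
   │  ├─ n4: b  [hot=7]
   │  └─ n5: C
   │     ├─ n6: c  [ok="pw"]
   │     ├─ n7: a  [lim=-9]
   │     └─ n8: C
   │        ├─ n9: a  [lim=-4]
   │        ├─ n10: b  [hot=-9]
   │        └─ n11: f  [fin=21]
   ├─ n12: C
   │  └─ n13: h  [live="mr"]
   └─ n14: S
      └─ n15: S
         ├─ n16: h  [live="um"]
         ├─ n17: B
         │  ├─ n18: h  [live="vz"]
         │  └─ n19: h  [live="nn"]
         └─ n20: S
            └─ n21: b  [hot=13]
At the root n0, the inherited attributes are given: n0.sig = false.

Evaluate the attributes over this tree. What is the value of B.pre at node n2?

5

1. n0.sig = false  [given at root]
2. n1.hot = -8  [terminal]
3. n2.key = false  [b.hot > -8]
4. n2.fin = 9  [9]
5. n3.lim = 22  [B.fin * -2 + 40]
6. n4.hot = 7  [terminal]
7. n5.tag = true  [true]
8. n5.mk = true  [A.lim == 22]
9. n6.ok = "pw"  [terminal]
10. n7.lim = -9  [terminal]
11. n8.tag = true  [C₀.mk == true]
12. n8.mk = true  [C₀.tag == true]
13. n9.lim = -4  [terminal]
14. n10.hot = -9  [terminal]
15. n11.fin = 21  [terminal]
16. n8.key = false  [C.tag == false]
17. n8.pre = -6  [f.fin - 27]
18. n5.key = true  [C₀.tag == true]
19. n5.pre = -3  [C₁.pre * 2 + 9]
20. n3.key = 26  [(if C.key then A.lim else b.hot) + 4]
21. n3.tag = 25  [C.pre + 28]
22. n3.ok = 16  [A.lim - 6]
23. n12.tag = true  [B.key == false]
24. n12.mk = true  [true]
25. n13.live = "mr"  [terminal]
26. n12.key = false  [not C.mk]
27. n12.pre = 24  [24]
28. n14.sig = false  [C.key == true]
29. n15.sig = false  [S₀.sig == true]
30. n16.live = "um"  [terminal]
31. n17.key = false  [false]
32. n17.fin = -1  [len(h.live) - 3]
33. n18.live = "vz"  [terminal]
34. n19.live = "nn"  [terminal]
35. n17.pre = 15  [15]
36. n17.sig = true  [B.key == false]
37. n20.sig = true  [B.sig == true]
38. n21.hot = 13  [terminal]
39. n20.wid = -4  [-4]
40. n15.wid = 5  [S₁.wid + B.pre - 6]
41. n14.wid = 18  [18]
42. n2.pre = 5  [A.key - 21]
43. n2.sig = true  [C.key == false]
44. n0.wid = 17  [(if B.sig then b.hot else B.pre) + 25]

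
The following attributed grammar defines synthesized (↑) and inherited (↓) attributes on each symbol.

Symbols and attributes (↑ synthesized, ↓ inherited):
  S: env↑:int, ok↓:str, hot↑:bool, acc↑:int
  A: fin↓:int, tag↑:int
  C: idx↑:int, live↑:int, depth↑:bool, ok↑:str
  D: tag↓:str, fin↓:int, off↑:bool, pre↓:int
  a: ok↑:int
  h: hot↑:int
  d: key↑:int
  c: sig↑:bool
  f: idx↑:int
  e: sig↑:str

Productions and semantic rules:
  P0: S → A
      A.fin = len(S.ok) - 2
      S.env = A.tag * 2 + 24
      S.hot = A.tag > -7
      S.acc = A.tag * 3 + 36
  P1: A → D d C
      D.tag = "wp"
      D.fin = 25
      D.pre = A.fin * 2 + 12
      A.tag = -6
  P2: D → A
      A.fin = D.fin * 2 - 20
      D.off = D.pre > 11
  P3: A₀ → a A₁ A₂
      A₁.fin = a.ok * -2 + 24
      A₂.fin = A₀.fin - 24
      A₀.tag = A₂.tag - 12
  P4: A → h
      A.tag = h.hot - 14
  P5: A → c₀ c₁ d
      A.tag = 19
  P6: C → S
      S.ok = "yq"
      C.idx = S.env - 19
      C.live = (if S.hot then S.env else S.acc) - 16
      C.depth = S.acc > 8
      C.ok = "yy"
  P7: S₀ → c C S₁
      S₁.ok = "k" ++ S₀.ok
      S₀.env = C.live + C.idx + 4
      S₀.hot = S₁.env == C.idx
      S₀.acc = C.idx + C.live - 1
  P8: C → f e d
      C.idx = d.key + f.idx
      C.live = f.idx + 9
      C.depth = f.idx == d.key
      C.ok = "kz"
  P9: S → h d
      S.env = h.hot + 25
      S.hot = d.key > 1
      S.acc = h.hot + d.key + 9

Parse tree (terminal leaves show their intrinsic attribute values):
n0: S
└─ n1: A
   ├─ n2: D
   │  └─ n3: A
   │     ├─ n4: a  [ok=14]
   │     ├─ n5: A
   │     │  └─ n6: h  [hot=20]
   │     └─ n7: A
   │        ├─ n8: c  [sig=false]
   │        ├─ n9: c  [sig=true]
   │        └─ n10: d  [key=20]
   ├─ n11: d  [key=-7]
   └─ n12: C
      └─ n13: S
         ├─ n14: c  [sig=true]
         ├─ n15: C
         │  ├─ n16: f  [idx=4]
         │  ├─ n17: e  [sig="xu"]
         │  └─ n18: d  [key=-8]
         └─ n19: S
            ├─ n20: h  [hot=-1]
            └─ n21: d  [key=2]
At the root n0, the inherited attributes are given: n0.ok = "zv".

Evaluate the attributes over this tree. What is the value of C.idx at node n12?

-6

1. n0.ok = "zv"  [given at root]
2. n1.fin = 0  [len(S.ok) - 2]
3. n2.tag = "wp"  ["wp"]
4. n2.fin = 25  [25]
5. n2.pre = 12  [A.fin * 2 + 12]
6. n3.fin = 30  [D.fin * 2 - 20]
7. n4.ok = 14  [terminal]
8. n5.fin = -4  [a.ok * -2 + 24]
9. n6.hot = 20  [terminal]
10. n5.tag = 6  [h.hot - 14]
11. n7.fin = 6  [A₀.fin - 24]
12. n8.sig = false  [terminal]
13. n9.sig = true  [terminal]
14. n10.key = 20  [terminal]
15. n7.tag = 19  [19]
16. n3.tag = 7  [A₂.tag - 12]
17. n2.off = true  [D.pre > 11]
18. n11.key = -7  [terminal]
19. n13.ok = "yq"  ["yq"]
20. n14.sig = true  [terminal]
21. n16.idx = 4  [terminal]
22. n17.sig = "xu"  [terminal]
23. n18.key = -8  [terminal]
24. n15.idx = -4  [d.key + f.idx]
25. n15.live = 13  [f.idx + 9]
26. n15.depth = false  [f.idx == d.key]
27. n15.ok = "kz"  ["kz"]
28. n19.ok = "kyq"  ["k" ++ S₀.ok]
29. n20.hot = -1  [terminal]
30. n21.key = 2  [terminal]
31. n19.env = 24  [h.hot + 25]
32. n19.hot = true  [d.key > 1]
33. n19.acc = 10  [h.hot + d.key + 9]
34. n13.env = 13  [C.live + C.idx + 4]
35. n13.hot = false  [S₁.env == C.idx]
36. n13.acc = 8  [C.idx + C.live - 1]
37. n12.idx = -6  [S.env - 19]
38. n12.live = -8  [(if S.hot then S.env else S.acc) - 16]
39. n12.depth = false  [S.acc > 8]
40. n12.ok = "yy"  ["yy"]
41. n1.tag = -6  [-6]
42. n0.env = 12  [A.tag * 2 + 24]
43. n0.hot = true  [A.tag > -7]
44. n0.acc = 18  [A.tag * 3 + 36]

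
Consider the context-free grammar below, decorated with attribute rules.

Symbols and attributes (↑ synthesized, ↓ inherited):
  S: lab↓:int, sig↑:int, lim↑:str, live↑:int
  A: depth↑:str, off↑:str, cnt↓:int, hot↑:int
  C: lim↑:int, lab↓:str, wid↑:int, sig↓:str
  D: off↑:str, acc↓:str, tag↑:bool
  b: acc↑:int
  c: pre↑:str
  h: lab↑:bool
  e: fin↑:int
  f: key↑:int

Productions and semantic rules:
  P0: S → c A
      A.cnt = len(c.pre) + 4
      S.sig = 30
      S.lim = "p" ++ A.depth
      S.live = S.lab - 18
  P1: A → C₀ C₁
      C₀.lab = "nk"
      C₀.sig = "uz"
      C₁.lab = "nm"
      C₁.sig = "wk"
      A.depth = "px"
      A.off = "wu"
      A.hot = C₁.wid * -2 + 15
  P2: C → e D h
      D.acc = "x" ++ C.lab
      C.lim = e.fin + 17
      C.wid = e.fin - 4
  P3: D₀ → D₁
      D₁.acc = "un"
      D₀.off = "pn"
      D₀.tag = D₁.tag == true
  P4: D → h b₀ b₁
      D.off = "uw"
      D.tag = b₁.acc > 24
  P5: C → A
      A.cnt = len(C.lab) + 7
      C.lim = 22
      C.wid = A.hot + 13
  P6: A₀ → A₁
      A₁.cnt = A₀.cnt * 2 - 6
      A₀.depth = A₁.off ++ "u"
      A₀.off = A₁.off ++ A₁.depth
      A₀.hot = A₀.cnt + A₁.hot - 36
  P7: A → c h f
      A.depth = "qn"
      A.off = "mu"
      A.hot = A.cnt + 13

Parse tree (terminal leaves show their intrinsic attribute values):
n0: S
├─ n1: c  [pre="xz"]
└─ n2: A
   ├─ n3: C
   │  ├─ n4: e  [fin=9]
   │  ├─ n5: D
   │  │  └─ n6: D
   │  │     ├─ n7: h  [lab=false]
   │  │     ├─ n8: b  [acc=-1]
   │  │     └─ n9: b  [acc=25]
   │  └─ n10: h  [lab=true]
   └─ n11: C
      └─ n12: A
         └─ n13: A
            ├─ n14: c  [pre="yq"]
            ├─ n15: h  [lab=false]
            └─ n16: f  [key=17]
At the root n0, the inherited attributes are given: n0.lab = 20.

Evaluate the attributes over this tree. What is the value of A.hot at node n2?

-7

1. n0.lab = 20  [given at root]
2. n1.pre = "xz"  [terminal]
3. n2.cnt = 6  [len(c.pre) + 4]
4. n3.lab = "nk"  ["nk"]
5. n3.sig = "uz"  ["uz"]
6. n4.fin = 9  [terminal]
7. n5.acc = "xnk"  ["x" ++ C.lab]
8. n6.acc = "un"  ["un"]
9. n7.lab = false  [terminal]
10. n8.acc = -1  [terminal]
11. n9.acc = 25  [terminal]
12. n6.off = "uw"  ["uw"]
13. n6.tag = true  [b₁.acc > 24]
14. n5.off = "pn"  ["pn"]
15. n5.tag = true  [D₁.tag == true]
16. n10.lab = true  [terminal]
17. n3.lim = 26  [e.fin + 17]
18. n3.wid = 5  [e.fin - 4]
19. n11.lab = "nm"  ["nm"]
20. n11.sig = "wk"  ["wk"]
21. n12.cnt = 9  [len(C.lab) + 7]
22. n13.cnt = 12  [A₀.cnt * 2 - 6]
23. n14.pre = "yq"  [terminal]
24. n15.lab = false  [terminal]
25. n16.key = 17  [terminal]
26. n13.depth = "qn"  ["qn"]
27. n13.off = "mu"  ["mu"]
28. n13.hot = 25  [A.cnt + 13]
29. n12.depth = "muu"  [A₁.off ++ "u"]
30. n12.off = "muqn"  [A₁.off ++ A₁.depth]
31. n12.hot = -2  [A₀.cnt + A₁.hot - 36]
32. n11.lim = 22  [22]
33. n11.wid = 11  [A.hot + 13]
34. n2.depth = "px"  ["px"]
35. n2.off = "wu"  ["wu"]
36. n2.hot = -7  [C₁.wid * -2 + 15]
37. n0.sig = 30  [30]
38. n0.lim = "ppx"  ["p" ++ A.depth]
39. n0.live = 2  [S.lab - 18]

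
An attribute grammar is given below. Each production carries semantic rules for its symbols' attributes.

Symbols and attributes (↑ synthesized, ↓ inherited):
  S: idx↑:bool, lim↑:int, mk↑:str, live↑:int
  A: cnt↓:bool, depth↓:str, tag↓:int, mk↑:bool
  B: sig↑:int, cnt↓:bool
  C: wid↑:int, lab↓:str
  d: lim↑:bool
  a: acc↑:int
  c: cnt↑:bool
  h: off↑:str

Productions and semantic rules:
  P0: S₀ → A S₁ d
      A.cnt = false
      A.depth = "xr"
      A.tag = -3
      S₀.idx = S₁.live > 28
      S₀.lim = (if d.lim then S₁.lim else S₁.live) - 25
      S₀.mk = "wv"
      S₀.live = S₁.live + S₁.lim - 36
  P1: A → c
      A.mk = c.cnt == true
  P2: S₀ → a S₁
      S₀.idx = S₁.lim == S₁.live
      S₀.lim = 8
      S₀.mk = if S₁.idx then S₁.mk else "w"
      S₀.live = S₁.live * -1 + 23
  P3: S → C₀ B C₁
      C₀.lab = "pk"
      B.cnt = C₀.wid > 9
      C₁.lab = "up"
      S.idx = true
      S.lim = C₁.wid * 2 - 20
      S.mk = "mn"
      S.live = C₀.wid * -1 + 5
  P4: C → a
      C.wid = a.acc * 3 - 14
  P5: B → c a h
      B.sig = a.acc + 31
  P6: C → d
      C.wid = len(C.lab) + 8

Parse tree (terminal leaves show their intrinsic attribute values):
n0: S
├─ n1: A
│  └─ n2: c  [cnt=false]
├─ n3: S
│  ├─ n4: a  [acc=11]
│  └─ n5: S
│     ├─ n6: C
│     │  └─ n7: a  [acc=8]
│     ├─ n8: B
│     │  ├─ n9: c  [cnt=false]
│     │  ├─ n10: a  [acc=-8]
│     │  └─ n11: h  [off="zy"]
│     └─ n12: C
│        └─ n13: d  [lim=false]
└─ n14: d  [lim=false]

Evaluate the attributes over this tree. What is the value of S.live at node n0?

0

1. n1.cnt = false  [false]
2. n1.depth = "xr"  ["xr"]
3. n1.tag = -3  [-3]
4. n2.cnt = false  [terminal]
5. n1.mk = false  [c.cnt == true]
6. n4.acc = 11  [terminal]
7. n6.lab = "pk"  ["pk"]
8. n7.acc = 8  [terminal]
9. n6.wid = 10  [a.acc * 3 - 14]
10. n8.cnt = true  [C₀.wid > 9]
11. n9.cnt = false  [terminal]
12. n10.acc = -8  [terminal]
13. n11.off = "zy"  [terminal]
14. n8.sig = 23  [a.acc + 31]
15. n12.lab = "up"  ["up"]
16. n13.lim = false  [terminal]
17. n12.wid = 10  [len(C.lab) + 8]
18. n5.idx = true  [true]
19. n5.lim = 0  [C₁.wid * 2 - 20]
20. n5.mk = "mn"  ["mn"]
21. n5.live = -5  [C₀.wid * -1 + 5]
22. n3.idx = false  [S₁.lim == S₁.live]
23. n3.lim = 8  [8]
24. n3.mk = "mn"  [if S₁.idx then S₁.mk else "w"]
25. n3.live = 28  [S₁.live * -1 + 23]
26. n14.lim = false  [terminal]
27. n0.idx = false  [S₁.live > 28]
28. n0.lim = 3  [(if d.lim then S₁.lim else S₁.live) - 25]
29. n0.mk = "wv"  ["wv"]
30. n0.live = 0  [S₁.live + S₁.lim - 36]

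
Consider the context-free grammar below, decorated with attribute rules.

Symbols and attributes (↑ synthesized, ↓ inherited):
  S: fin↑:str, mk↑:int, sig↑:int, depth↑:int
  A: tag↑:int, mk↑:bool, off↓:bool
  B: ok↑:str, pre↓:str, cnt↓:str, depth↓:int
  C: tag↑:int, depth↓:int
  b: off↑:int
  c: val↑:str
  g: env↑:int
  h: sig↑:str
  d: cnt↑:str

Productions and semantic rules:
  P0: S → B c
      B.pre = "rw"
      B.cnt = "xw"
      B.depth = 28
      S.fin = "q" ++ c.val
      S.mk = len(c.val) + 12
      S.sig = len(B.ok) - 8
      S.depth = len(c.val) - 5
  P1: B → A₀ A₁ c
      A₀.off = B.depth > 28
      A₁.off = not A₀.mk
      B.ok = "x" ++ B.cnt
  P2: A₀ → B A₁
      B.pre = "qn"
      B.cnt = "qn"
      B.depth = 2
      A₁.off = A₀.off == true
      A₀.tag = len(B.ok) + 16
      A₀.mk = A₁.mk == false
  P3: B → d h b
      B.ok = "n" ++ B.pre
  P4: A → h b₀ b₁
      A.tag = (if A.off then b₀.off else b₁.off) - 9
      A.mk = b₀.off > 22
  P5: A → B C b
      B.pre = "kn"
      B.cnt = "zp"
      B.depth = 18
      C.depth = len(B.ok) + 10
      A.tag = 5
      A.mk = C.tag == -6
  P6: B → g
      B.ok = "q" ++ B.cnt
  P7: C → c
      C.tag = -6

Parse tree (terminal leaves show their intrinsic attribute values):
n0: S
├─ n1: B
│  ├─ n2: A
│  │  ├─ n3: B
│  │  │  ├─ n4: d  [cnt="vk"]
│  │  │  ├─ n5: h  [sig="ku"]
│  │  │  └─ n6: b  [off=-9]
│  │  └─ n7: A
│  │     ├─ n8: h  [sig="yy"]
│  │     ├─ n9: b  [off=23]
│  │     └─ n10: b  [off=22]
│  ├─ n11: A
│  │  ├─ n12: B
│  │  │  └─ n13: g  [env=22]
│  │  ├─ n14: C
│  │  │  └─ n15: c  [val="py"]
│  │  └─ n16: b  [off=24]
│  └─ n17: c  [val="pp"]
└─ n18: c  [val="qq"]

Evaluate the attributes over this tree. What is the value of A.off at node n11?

true

1. n1.pre = "rw"  ["rw"]
2. n1.cnt = "xw"  ["xw"]
3. n1.depth = 28  [28]
4. n2.off = false  [B.depth > 28]
5. n3.pre = "qn"  ["qn"]
6. n3.cnt = "qn"  ["qn"]
7. n3.depth = 2  [2]
8. n4.cnt = "vk"  [terminal]
9. n5.sig = "ku"  [terminal]
10. n6.off = -9  [terminal]
11. n3.ok = "nqn"  ["n" ++ B.pre]
12. n7.off = false  [A₀.off == true]
13. n8.sig = "yy"  [terminal]
14. n9.off = 23  [terminal]
15. n10.off = 22  [terminal]
16. n7.tag = 13  [(if A.off then b₀.off else b₁.off) - 9]
17. n7.mk = true  [b₀.off > 22]
18. n2.tag = 19  [len(B.ok) + 16]
19. n2.mk = false  [A₁.mk == false]
20. n11.off = true  [not A₀.mk]
21. n12.pre = "kn"  ["kn"]
22. n12.cnt = "zp"  ["zp"]
23. n12.depth = 18  [18]
24. n13.env = 22  [terminal]
25. n12.ok = "qzp"  ["q" ++ B.cnt]
26. n14.depth = 13  [len(B.ok) + 10]
27. n15.val = "py"  [terminal]
28. n14.tag = -6  [-6]
29. n16.off = 24  [terminal]
30. n11.tag = 5  [5]
31. n11.mk = true  [C.tag == -6]
32. n17.val = "pp"  [terminal]
33. n1.ok = "xxw"  ["x" ++ B.cnt]
34. n18.val = "qq"  [terminal]
35. n0.fin = "qqq"  ["q" ++ c.val]
36. n0.mk = 14  [len(c.val) + 12]
37. n0.sig = -5  [len(B.ok) - 8]
38. n0.depth = -3  [len(c.val) - 5]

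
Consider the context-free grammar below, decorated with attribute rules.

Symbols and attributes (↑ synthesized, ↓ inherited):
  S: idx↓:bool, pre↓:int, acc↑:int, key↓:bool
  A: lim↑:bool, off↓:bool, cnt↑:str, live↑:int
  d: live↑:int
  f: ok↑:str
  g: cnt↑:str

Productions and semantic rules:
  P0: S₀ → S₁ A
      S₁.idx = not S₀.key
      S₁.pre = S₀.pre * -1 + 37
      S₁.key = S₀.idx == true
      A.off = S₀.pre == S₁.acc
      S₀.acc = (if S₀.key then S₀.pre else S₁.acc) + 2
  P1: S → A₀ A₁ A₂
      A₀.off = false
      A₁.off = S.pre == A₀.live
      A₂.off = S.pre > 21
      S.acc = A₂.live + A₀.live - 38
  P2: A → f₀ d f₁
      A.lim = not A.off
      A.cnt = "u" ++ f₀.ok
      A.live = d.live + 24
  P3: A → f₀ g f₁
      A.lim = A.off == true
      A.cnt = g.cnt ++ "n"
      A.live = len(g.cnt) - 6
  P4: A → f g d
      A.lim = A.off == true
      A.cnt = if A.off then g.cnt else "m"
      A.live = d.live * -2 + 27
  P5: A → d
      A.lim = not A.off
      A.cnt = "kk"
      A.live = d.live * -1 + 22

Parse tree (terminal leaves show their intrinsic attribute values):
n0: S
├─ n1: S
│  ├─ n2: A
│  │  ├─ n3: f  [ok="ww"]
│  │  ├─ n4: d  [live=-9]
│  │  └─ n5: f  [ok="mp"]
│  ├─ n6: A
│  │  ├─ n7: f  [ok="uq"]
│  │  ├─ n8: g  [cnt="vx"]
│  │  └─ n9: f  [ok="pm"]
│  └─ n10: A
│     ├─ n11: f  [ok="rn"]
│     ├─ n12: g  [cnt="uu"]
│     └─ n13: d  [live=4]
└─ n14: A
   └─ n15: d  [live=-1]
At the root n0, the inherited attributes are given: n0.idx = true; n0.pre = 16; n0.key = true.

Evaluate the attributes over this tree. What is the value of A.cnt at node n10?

"m"

1. n0.idx = true  [given at root]
2. n0.pre = 16  [given at root]
3. n0.key = true  [given at root]
4. n1.idx = false  [not S₀.key]
5. n1.pre = 21  [S₀.pre * -1 + 37]
6. n1.key = true  [S₀.idx == true]
7. n2.off = false  [false]
8. n3.ok = "ww"  [terminal]
9. n4.live = -9  [terminal]
10. n5.ok = "mp"  [terminal]
11. n2.lim = true  [not A.off]
12. n2.cnt = "uww"  ["u" ++ f₀.ok]
13. n2.live = 15  [d.live + 24]
14. n6.off = false  [S.pre == A₀.live]
15. n7.ok = "uq"  [terminal]
16. n8.cnt = "vx"  [terminal]
17. n9.ok = "pm"  [terminal]
18. n6.lim = false  [A.off == true]
19. n6.cnt = "vxn"  [g.cnt ++ "n"]
20. n6.live = -4  [len(g.cnt) - 6]
21. n10.off = false  [S.pre > 21]
22. n11.ok = "rn"  [terminal]
23. n12.cnt = "uu"  [terminal]
24. n13.live = 4  [terminal]
25. n10.lim = false  [A.off == true]
26. n10.cnt = "m"  [if A.off then g.cnt else "m"]
27. n10.live = 19  [d.live * -2 + 27]
28. n1.acc = -4  [A₂.live + A₀.live - 38]
29. n14.off = false  [S₀.pre == S₁.acc]
30. n15.live = -1  [terminal]
31. n14.lim = true  [not A.off]
32. n14.cnt = "kk"  ["kk"]
33. n14.live = 23  [d.live * -1 + 22]
34. n0.acc = 18  [(if S₀.key then S₀.pre else S₁.acc) + 2]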